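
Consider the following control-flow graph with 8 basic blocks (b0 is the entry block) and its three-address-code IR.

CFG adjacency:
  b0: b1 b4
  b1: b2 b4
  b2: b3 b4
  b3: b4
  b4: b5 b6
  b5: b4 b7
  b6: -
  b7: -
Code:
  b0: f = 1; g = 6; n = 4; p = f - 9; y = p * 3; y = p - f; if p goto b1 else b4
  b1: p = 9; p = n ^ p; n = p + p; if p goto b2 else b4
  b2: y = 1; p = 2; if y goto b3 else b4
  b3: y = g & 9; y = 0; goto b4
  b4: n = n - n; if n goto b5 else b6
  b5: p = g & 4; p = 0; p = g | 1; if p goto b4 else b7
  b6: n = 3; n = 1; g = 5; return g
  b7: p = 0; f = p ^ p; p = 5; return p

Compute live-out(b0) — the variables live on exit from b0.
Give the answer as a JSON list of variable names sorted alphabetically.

Answer: ["g", "n"]

Derivation:
def/use:
  b0: def={f,g,n,p,y} ue=∅
  b1: def={n,p} ue={n}
  b2: def={p,y} ue=∅
  b3: def={y} ue={g}
  b4: def={n} ue={n}
  b5: def={p} ue={g}
  b6: def={g,n} ue=∅
  b7: def={f,p} ue=∅

Backward fixpoint:
  b0 li=∅ lo={g,n}
  b1 li={g,n} lo={g,n}
  b2 li={g,n} lo={g,n}
  b3 li={g,n} lo={g,n}
  b4 li={g,n} lo={g,n}
  b5 li={g,n} lo={g,n}
  b6 li=∅ lo=∅
  b7 li=∅ lo=∅

live-out(b0) = ["g", "n"]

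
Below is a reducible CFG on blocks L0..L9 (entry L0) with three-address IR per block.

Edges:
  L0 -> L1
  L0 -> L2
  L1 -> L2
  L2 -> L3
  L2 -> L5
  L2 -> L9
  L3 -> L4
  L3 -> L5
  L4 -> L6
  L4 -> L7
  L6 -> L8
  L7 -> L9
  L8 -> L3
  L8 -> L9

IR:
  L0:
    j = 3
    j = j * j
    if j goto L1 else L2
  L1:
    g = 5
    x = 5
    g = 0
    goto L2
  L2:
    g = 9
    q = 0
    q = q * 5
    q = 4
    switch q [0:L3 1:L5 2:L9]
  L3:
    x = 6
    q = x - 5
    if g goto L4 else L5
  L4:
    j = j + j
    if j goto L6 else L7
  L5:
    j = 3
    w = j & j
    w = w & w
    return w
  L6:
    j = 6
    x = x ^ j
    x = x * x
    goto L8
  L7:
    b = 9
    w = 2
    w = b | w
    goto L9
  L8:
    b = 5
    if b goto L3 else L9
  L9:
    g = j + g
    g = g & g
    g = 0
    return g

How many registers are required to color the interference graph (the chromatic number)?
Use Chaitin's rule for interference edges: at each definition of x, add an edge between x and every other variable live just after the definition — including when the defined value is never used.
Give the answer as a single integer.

Answer: 4

Working:
Block summaries:
  L0 def {j} use ∅
  L1 def {g,x} use ∅
  L2 def {g,q} use ∅
  L3 def {q,x} use {g}
  L4 def {j} use {j}
  L5 def {j,w} use ∅
  L6 def {j,x} use {x}
  L7 def {b,w} use ∅
  L8 def {b} use ∅
  L9 def {g} use {g,j}

Liveness:
  L0 li=∅ lo={j}
  L1 li={j} lo={j}
  L2 li={j} lo={g,j}
  L3 li={g,j} lo={g,j,x}
  L4 li={g,j,x} lo={g,j,x}
  L5 li=∅ lo=∅
  L6 li={g,x} lo={g,j}
  L7 li={g,j} lo={g,j}
  L8 li={g,j} lo={g,j}
  L9 li={g,j} lo=∅

Interfere edges:
  b — {g,j,w}
  g — {b,j,q,w,x}
  j — {b,g,q,w,x}
  q — {g,j,x}
  w — {b,g,j}
  x — {g,j,q}

Registers:
  {b,g,j,w} pairwise interfere (4-clique) ⇒ χ ≥ 4
  assign b→R2 g→R0 j→R1 q→R2 w→R3 x→R3 — no edge inside a register ⇒ χ ≤ 4
  χ = 4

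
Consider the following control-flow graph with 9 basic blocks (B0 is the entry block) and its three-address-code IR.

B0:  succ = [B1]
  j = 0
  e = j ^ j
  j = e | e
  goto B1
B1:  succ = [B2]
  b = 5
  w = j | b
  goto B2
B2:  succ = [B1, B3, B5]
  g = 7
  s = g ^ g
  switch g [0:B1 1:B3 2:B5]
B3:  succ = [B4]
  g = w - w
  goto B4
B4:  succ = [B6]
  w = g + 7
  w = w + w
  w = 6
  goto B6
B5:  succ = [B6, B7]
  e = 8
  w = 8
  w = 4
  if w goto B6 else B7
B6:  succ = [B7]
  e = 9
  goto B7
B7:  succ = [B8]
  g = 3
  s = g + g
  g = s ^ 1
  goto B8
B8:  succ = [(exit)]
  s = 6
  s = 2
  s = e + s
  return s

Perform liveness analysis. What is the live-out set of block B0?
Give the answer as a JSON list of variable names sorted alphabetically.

Block summaries:
  B0: {e,j} / ∅
  B1: {b,w} / {j}
  B2: {g,s} / ∅
  B3: {g} / {w}
  B4: {w} / {g}
  B5: {e,w} / ∅
  B6: {e} / ∅
  B7: {g,s} / ∅
  B8: {s} / {e}

Live sets:
  live B0: ∅→{j}
  live B1: {j}→{j,w}
  live B2: {j,w}→{j,w}
  live B3: {w}→{g}
  live B4: {g}→∅
  live B5: ∅→{e}
  live B6: ∅→{e}
  live B7: {e}→{e}
  live B8: {e}→∅

live-out(B0) = ["j"]

Answer: ["j"]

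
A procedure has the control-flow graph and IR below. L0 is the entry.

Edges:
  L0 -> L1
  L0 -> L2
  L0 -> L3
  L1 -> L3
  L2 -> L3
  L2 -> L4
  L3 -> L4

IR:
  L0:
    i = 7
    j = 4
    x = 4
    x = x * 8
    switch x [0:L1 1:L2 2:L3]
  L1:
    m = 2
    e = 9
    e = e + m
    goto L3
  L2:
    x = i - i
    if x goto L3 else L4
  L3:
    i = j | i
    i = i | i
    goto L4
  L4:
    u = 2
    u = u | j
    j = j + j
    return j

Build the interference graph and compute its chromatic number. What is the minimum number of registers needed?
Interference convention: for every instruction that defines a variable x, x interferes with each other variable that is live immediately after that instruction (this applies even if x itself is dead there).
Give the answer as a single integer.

def/use:
  L0: def={i,j,x} ue=∅
  L1: def={e,m} ue=∅
  L2: def={x} ue={i}
  L3: def={i} ue={i,j}
  L4: def={j,u} ue={j}

Live sets:
  L0: in=∅ out={i,j}
  L1: in={i,j} out={i,j}
  L2: in={i,j} out={i,j}
  L3: in={i,j} out={j}
  L4: in={j} out=∅

Interference:
  e — {i,j,m}
  i — {e,j,m,x}
  j — {e,i,m,u,x}
  m — {e,i,j}
  u — {j}
  x — {i,j}

Registers:
  lower bound: {e,i,j,m} mutually conflict ⇒ χ ≥ 4
  assign e→R2 i→R1 j→R0 m→R3 u→R1 x→R2 — no edge inside a register ⇒ χ ≤ 4
  χ = 4

Answer: 4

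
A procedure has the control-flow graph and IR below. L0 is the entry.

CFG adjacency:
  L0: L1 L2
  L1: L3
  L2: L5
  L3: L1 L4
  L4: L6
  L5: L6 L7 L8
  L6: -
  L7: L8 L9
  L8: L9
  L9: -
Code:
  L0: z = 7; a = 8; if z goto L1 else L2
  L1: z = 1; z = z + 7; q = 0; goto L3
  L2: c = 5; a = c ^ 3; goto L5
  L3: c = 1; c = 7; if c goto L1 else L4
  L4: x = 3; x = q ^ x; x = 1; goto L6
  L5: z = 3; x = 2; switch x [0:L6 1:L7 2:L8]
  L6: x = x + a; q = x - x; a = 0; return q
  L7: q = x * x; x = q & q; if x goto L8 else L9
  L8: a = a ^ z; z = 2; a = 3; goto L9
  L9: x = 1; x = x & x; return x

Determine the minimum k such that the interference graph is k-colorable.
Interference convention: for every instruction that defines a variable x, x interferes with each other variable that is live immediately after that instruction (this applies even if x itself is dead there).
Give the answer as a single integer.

def/use:
  L0 def {a,z} use ∅
  L1 def {q,z} use ∅
  L2 def {a,c} use ∅
  L3 def {c} use ∅
  L4 def {x} use {q}
  L5 def {x,z} use ∅
  L6 def {a,q,x} use {a,x}
  L7 def {q,x} use {x}
  L8 def {a,z} use {a,z}
  L9 def {x} use ∅

Live sets:
  L0 li=∅ lo={a}
  L1 li={a} lo={a,q}
  L2 li=∅ lo={a}
  L3 li={a,q} lo={a,q}
  L4 li={a,q} lo={a,x}
  L5 li={a} lo={a,x,z}
  L6 li={a,x} lo=∅
  L7 li={a,x,z} lo={a,z}
  L8 li={a,z} lo=∅
  L9 li=∅ lo=∅

Interfere edges:
  a: {c,q,x,z}
  c: {a,q}
  q: {a,c,x,z}
  x: {a,q,z}
  z: {a,q,x}

Colouring:
  lower bound: {a,q,x,z} mutually conflict ⇒ χ ≥ 4
  assign a→c0 c→c2 q→c1 x→c2 z→c3 — no edge inside a register ⇒ χ ≤ 4
  χ = 4

Answer: 4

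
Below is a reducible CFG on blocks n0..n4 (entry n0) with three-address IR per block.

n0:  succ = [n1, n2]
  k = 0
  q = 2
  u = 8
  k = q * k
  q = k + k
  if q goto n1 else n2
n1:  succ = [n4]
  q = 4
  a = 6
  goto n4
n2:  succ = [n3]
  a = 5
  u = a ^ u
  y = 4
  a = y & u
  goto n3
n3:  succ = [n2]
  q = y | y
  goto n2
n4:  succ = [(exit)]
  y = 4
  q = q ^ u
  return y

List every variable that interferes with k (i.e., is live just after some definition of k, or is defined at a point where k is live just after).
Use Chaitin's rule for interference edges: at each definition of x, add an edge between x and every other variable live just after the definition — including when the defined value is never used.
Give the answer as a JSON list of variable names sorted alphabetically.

def/use:
  n0: {k,q,u} / ∅
  n1: {a,q} / ∅
  n2: {a,u,y} / {u}
  n3: {q} / {y}
  n4: {q,y} / {q,u}

Live sets:
  live n0: ∅→{u}
  live n1: {u}→{q,u}
  live n2: {u}→{u,y}
  live n3: {u,y}→{u}
  live n4: {q,u}→∅

Conflict graph:
  a: {q,u,y}
  k: {q,u}
  q: {a,k,u,y}
  u: {a,k,q,y}
  y: {a,q,u}

N(k) = ["q", "u"]

Answer: ["q", "u"]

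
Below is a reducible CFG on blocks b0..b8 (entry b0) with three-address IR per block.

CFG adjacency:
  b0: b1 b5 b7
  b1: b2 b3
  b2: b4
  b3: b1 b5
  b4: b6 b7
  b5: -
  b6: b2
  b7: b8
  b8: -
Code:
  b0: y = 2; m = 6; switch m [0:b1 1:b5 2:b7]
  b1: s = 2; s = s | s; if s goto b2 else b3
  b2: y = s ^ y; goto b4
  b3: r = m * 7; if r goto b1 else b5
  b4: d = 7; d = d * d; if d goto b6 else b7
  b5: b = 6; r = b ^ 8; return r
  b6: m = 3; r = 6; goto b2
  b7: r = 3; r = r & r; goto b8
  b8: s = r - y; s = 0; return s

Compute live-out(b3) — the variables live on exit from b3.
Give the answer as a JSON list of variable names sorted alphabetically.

Block summaries:
  b0 def {m,y} use ∅
  b1 def {s} use ∅
  b2 def {y} use {s,y}
  b3 def {r} use {m}
  b4 def {d} use ∅
  b5 def {b,r} use ∅
  b6 def {m,r} use ∅
  b7 def {r} use ∅
  b8 def {s} use {r,y}

Liveness:
  live b0: ∅→{m,y}
  live b1: {m,y}→{m,s,y}
  live b2: {s,y}→{s,y}
  live b3: {m,y}→{m,y}
  live b4: {s,y}→{s,y}
  live b5: ∅→∅
  live b6: {s,y}→{s,y}
  live b7: {y}→{r,y}
  live b8: {r,y}→∅

live-out(b3) = ["m", "y"]

Answer: ["m", "y"]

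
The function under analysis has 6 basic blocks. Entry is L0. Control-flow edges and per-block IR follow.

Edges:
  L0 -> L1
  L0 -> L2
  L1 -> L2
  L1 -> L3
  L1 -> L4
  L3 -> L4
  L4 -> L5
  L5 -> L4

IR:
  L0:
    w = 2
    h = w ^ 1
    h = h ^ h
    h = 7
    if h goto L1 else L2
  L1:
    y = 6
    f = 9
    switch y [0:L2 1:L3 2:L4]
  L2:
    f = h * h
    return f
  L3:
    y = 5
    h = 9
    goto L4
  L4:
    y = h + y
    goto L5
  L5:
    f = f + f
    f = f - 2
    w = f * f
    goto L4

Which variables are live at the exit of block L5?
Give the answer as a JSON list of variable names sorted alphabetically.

Answer: ["f", "h", "y"]

Working:
def/use:
  L0 def {h,w} use ∅
  L1 def {f,y} use ∅
  L2 def {f} use {h}
  L3 def {h,y} use ∅
  L4 def {y} use {h,y}
  L5 def {f,w} use {f}

Backward fixpoint:
  live L0: ∅→{h}
  live L1: {h}→{f,h,y}
  live L2: {h}→∅
  live L3: {f}→{f,h,y}
  live L4: {f,h,y}→{f,h,y}
  live L5: {f,h,y}→{f,h,y}

live-out(L5) = ["f", "h", "y"]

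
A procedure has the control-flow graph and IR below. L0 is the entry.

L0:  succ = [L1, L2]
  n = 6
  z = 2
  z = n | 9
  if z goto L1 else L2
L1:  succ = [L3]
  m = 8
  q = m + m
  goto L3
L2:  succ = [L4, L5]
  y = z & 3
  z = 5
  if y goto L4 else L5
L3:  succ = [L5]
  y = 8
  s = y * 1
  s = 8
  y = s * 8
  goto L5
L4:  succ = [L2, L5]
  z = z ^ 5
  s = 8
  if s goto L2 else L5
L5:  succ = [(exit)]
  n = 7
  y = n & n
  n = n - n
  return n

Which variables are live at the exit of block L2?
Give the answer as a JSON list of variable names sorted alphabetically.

Per-block:
  L0 def {n,z} use ∅
  L1 def {m,q} use ∅
  L2 def {y,z} use {z}
  L3 def {s,y} use ∅
  L4 def {s,z} use {z}
  L5 def {n,y} use ∅

Live sets:
  L0: in=∅ out={z}
  L1: in=∅ out=∅
  L2: in={z} out={z}
  L3: in=∅ out=∅
  L4: in={z} out={z}
  L5: in=∅ out=∅

live-out(L2) = ["z"]

Answer: ["z"]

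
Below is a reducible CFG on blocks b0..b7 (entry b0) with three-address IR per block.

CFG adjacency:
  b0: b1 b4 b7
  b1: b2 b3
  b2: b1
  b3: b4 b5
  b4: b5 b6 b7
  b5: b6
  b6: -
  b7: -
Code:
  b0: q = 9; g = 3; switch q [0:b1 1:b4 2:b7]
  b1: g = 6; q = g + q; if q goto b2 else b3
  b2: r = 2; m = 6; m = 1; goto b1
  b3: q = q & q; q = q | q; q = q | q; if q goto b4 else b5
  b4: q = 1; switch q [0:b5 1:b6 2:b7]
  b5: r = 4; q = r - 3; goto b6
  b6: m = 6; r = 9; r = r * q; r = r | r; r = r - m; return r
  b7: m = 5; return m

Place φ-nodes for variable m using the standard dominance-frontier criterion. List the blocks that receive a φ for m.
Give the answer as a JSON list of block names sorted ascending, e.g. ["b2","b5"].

Answer: ["b1", "b4", "b5", "b6", "b7"]

Analysis:
idom tree: b1←b0 b2←b1 b3←b1 b4←b0 b5←b0 b6←b0 b7←b0
Dom at joins:
  b1: preds {b0,b2}: {b0} ∩ {b0,b1,b2} = {b0}; idom=b0
  b4: preds {b0,b3}: {b0} ∩ {b0,b1,b3} = {b0}; idom=b0
  b5: preds {b3,b4}: {b0,b1,b3} ∩ {b0,b4} = {b0}; idom=b0
  b6: preds {b4,b5}: {b0,b4} ∩ {b0,b5} = {b0}; idom=b0
  b7: preds {b0,b4}: {b0} ∩ {b0,b4} = {b0}; idom=b0

Frontier:
  b1←b0: walk · to b0
  b1←b2: walk b2→b1 to b0
  b4←b0: walk · to b0
  b4←b3: walk b3→b1 to b0
  b5←b3: walk b3→b1 to b0
  b5←b4: walk b4 to b0
  b6←b4: walk b4 to b0
  b6←b5: walk b5 to b0
  b7←b0: walk · to b0
  b7←b4: walk b4 to b0
  b0 → ∅
  b1 → {b1,b4,b5}
  b2 → {b1}
  b3 → {b4,b5}
  b4 → {b5,b6,b7}
  b5 → {b6}
  b6 → ∅
  b7 → ∅

φ for m: defs {b2,b6,b7}
  DF⁺ = {b1,b4,b5,b6,b7}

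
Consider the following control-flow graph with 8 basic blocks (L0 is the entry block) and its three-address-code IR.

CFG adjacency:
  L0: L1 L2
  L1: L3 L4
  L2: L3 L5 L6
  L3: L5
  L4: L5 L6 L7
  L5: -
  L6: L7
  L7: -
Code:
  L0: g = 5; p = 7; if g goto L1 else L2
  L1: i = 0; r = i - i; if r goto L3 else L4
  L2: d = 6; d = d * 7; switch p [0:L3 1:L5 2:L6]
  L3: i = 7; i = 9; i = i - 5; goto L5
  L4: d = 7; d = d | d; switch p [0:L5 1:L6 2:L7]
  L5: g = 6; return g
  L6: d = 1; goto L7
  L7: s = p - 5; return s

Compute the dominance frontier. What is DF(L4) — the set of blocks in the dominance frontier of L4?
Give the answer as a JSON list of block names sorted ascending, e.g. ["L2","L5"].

idom tree: L1←L0 L2←L0 L3←L0 L4←L1 L5←L0 L6←L0 L7←L0
Dom∩ at merges:
  L3: preds {L1,L2}: {L0,L1} ∩ {L0,L2} = {L0}; idom=L0
  L5: preds {L2,L3,L4}: {L0,L2} ∩ {L0,L3} ∩ {L0,L1,L4} = {L0}; idom=L0
  L6: preds {L2,L4}: {L0,L2} ∩ {L0,L1,L4} = {L0}; idom=L0
  L7: preds {L4,L6}: {L0,L1,L4} ∩ {L0,L6} = {L0}; idom=L0

DF derivation:
  L3←L1: walk L1 to L0
  L3←L2: walk L2 to L0
  L5←L2: walk L2 to L0
  L5←L3: walk L3 to L0
  L5←L4: walk L4→L1 to L0
  L6←L2: walk L2 to L0
  L6←L4: walk L4→L1 to L0
  L7←L4: walk L4→L1 to L0
  L7←L6: walk L6 to L0
  L0: DF=∅
  L1: DF={L3,L5,L6,L7}
  L2: DF={L3,L5,L6}
  L3: DF={L5}
  L4: DF={L5,L6,L7}
  L5: DF=∅
  L6: DF={L7}
  L7: DF=∅

DF(L4) = ["L5", "L6", "L7"]

Answer: ["L5", "L6", "L7"]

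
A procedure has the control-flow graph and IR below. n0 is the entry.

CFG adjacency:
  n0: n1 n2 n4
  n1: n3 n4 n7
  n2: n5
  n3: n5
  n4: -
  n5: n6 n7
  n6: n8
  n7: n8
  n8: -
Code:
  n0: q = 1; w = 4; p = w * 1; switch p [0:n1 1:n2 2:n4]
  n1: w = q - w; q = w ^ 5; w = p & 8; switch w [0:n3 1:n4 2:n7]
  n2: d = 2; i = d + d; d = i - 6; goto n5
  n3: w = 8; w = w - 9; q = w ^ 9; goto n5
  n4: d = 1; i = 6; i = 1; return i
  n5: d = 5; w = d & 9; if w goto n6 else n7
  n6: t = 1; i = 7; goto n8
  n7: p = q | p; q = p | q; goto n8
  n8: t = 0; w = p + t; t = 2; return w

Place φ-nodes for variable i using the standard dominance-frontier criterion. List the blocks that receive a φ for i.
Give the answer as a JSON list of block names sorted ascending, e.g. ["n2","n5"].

idom tree: n1←n0 n2←n0 n3←n1 n4←n0 n5←n0 n6←n5 n7←n0 n8←n0
Dom at joins:
  n4: preds {n0,n1}: {n0} ∩ {n0,n1} = {n0}; idom=n0
  n5: preds {n2,n3}: {n0,n2} ∩ {n0,n1,n3} = {n0}; idom=n0
  n7: preds {n1,n5}: {n0,n1} ∩ {n0,n5} = {n0}; idom=n0
  n8: preds {n6,n7}: {n0,n5,n6} ∩ {n0,n7} = {n0}; idom=n0

DF derivation:
  join n4 pred n0: · stop@n0
  join n4 pred n1: n1 stop@n0
  join n5 pred n2: n2 stop@n0
  join n5 pred n3: n3→n1 stop@n0
  join n7 pred n1: n1 stop@n0
  join n7 pred n5: n5 stop@n0
  join n8 pred n6: n6→n5 stop@n0
  join n8 pred n7: n7 stop@n0
  DF(n0)=∅
  DF(n1)={n4,n5,n7}
  DF(n2)={n5}
  DF(n3)={n5}
  DF(n4)=∅
  DF(n5)={n7,n8}
  DF(n6)={n8}
  DF(n7)={n8}
  DF(n8)=∅

φ for i: defs {n2,n4,n6}
  DF⁺ = {n5,n7,n8}

Answer: ["n5", "n7", "n8"]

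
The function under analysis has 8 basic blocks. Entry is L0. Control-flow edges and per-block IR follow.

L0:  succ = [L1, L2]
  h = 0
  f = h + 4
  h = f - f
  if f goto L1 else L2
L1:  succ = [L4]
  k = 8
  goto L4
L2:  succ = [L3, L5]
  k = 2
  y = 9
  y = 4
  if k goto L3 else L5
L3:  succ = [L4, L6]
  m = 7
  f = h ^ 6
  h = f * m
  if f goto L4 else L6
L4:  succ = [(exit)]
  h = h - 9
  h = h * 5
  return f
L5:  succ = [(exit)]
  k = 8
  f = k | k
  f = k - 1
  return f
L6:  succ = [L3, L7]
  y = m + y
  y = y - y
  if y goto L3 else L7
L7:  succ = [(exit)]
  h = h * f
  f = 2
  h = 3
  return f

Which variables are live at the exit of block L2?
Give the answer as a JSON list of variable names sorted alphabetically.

Answer: ["h", "y"]

Analysis:
Block summaries:
  L0: {f,h} / ∅
  L1: {k} / ∅
  L2: {k,y} / ∅
  L3: {f,h,m} / {h}
  L4: {h} / {f,h}
  L5: {f,k} / ∅
  L6: {y} / {m,y}
  L7: {f,h} / {f,h}

Backward fixpoint:
  L0 li=∅ lo={f,h}
  L1 li={f,h} lo={f,h}
  L2 li={h} lo={h,y}
  L3 li={h,y} lo={f,h,m,y}
  L4 li={f,h} lo=∅
  L5 li=∅ lo=∅
  L6 li={f,h,m,y} lo={f,h,y}
  L7 li={f,h} lo=∅

live-out(L2) = ["h", "y"]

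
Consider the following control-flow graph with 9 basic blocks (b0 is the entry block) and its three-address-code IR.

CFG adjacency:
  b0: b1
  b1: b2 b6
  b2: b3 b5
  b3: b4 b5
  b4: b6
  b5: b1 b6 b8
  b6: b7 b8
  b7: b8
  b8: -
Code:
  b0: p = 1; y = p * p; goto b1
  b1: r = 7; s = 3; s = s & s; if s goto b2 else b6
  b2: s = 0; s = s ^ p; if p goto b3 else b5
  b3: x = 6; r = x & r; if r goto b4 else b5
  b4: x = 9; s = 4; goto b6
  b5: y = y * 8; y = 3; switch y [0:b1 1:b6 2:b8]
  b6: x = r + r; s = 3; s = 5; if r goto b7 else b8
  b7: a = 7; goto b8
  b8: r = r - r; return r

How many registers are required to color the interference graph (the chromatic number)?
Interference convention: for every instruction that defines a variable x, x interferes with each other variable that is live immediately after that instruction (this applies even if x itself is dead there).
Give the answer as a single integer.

Block summaries:
  b0 def {p,y} use ∅
  b1 def {r,s} use ∅
  b2 def {s} use {p}
  b3 def {r,x} use {r}
  b4 def {s,x} use ∅
  b5 def {y} use {y}
  b6 def {s,x} use {r}
  b7 def {a} use ∅
  b8 def {r} use {r}

Liveness:
  b0: in=∅ out={p,y}
  b1: in={p,y} out={p,r,y}
  b2: in={p,r,y} out={p,r,y}
  b3: in={p,r,y} out={p,r,y}
  b4: in={r} out={r}
  b5: in={p,r,y} out={p,r,y}
  b6: in={r} out={r}
  b7: in={r} out={r}
  b8: in={r} out=∅

Interference:
  a: {r}
  p: {r,s,x,y}
  r: {a,p,s,x,y}
  s: {p,r,y}
  x: {p,r,y}
  y: {p,r,s,x}

Registers:
  lower bound: {p,r,s,y} mutually conflict ⇒ χ ≥ 4
  assign a→R1 p→R1 r→R0 s→R3 x→R3 y→R2 — no edge inside a register ⇒ χ ≤ 4
  χ = 4

Answer: 4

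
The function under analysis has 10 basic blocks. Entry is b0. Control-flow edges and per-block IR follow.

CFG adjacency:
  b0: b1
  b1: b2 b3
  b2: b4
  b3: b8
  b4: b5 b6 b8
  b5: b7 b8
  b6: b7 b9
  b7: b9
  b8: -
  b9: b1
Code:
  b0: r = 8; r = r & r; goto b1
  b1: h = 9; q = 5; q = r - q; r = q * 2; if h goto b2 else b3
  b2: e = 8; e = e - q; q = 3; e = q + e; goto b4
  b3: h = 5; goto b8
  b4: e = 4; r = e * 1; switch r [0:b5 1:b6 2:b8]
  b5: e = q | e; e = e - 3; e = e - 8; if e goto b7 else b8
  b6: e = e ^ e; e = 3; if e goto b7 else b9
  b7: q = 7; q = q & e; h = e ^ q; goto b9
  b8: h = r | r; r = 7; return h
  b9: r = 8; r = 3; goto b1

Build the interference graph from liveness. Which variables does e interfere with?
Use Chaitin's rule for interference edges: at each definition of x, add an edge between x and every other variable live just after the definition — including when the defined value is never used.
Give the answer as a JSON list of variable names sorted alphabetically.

Answer: ["q", "r"]

Analysis:
Block summaries:
  b0: def={r} ue=∅
  b1: def={h,q,r} ue={r}
  b2: def={e,q} ue={q}
  b3: def={h} ue=∅
  b4: def={e,r} ue=∅
  b5: def={e} ue={e,q}
  b6: def={e} ue={e}
  b7: def={h,q} ue={e}
  b8: def={h,r} ue={r}
  b9: def={r} ue=∅

Live sets:
  b0: in=∅ out={r}
  b1: in={r} out={q,r}
  b2: in={q} out={q}
  b3: in={r} out={r}
  b4: in={q} out={e,q,r}
  b5: in={e,q,r} out={e,r}
  b6: in={e} out={e}
  b7: in={e} out=∅
  b8: in={r} out=∅
  b9: in=∅ out={r}

Conflict graph:
  e — {q,r}
  h — {q,r}
  q — {e,h,r}
  r — {e,h,q}

N(e) = ["q", "r"]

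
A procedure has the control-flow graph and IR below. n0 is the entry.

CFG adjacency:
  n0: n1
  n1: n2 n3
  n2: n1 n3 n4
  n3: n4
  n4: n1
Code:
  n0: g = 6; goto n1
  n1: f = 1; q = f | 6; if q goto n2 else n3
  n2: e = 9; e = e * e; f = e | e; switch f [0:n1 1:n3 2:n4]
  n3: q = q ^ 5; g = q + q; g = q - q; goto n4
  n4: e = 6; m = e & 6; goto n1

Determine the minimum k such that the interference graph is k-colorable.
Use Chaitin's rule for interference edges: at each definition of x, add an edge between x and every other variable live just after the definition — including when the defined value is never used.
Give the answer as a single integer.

Block summaries:
  n0: def={g} ue=∅
  n1: def={f,q} ue=∅
  n2: def={e,f} ue=∅
  n3: def={g,q} ue={q}
  n4: def={e,m} ue=∅

Live sets:
  n0 li=∅ lo=∅
  n1 li=∅ lo={q}
  n2 li={q} lo={q}
  n3 li={q} lo=∅
  n4 li=∅ lo=∅

Interference:
  e — {q}
  f — {q}
  g — {q}
  m — ∅
  q — {e,f,g}

Registers:
  clique {e,q} ⇒ need ≥ 2
  2-colouring: r0={m,q}  r1={e,f,g}
  χ = 2

Answer: 2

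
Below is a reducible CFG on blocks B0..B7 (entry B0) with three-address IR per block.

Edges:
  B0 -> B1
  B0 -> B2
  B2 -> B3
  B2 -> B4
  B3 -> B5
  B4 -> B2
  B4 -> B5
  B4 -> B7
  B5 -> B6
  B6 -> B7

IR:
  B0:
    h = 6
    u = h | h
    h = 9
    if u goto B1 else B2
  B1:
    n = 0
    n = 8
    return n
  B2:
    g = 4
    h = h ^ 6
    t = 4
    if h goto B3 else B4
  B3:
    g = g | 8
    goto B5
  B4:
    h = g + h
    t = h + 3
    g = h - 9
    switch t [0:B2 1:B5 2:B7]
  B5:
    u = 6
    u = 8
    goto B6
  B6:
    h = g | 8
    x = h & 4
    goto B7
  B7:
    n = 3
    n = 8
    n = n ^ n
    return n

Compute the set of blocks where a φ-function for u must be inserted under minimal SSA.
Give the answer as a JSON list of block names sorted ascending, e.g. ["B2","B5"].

Answer: ["B7"]

Derivation:
idom tree: B1←B0 B2←B0 B3←B2 B4←B2 B5←B2 B6←B5 B7←B2
Dom at joins:
  B2: preds {B0,B4}: {B0} ∩ {B0,B2,B4} = {B0}; idom=B0
  B5: preds {B3,B4}: {B0,B2,B3} ∩ {B0,B2,B4} = {B0,B2}; idom=B2
  B7: preds {B4,B6}: {B0,B2,B4} ∩ {B0,B2,B5,B6} = {B0,B2}; idom=B2

Frontier:
  join B2 pred B0: · stop@B0
  join B2 pred B4: B4→B2 stop@B0
  join B5 pred B3: B3 stop@B2
  join B5 pred B4: B4 stop@B2
  join B7 pred B4: B4 stop@B2
  join B7 pred B6: B6→B5 stop@B2
  B0 → ∅
  B1 → ∅
  B2 → {B2}
  B3 → {B5}
  B4 → {B2,B5,B7}
  B5 → {B7}
  B6 → {B7}
  B7 → ∅

φ for u: defs {B0,B5}
  DF⁺ = {B7}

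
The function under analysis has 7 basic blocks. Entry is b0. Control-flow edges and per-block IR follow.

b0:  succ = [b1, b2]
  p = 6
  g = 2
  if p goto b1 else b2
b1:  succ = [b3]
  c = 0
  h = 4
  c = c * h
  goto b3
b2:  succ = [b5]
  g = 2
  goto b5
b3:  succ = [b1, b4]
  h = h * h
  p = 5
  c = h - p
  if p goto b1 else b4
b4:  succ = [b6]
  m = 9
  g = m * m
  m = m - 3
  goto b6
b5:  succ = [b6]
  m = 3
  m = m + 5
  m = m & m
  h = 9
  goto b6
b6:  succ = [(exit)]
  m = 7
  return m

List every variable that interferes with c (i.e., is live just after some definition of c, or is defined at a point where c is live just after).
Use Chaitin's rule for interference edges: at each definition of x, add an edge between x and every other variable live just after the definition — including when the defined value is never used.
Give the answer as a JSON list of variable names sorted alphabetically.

Answer: ["h", "p"]

Analysis:
Per-block:
  b0 def {g,p} use ∅
  b1 def {c,h} use ∅
  b2 def {g} use ∅
  b3 def {c,h,p} use {h}
  b4 def {g,m} use ∅
  b5 def {h,m} use ∅
  b6 def {m} use ∅

Live sets:
  b0 li=∅ lo=∅
  b1 li=∅ lo={h}
  b2 li=∅ lo=∅
  b3 li={h} lo=∅
  b4 li=∅ lo=∅
  b5 li=∅ lo=∅
  b6 li=∅ lo=∅

Conflict graph:
  c↔{h,p}
  g↔{m,p}
  h↔{c,p}
  m↔{g}
  p↔{c,g,h}

N(c) = ["h", "p"]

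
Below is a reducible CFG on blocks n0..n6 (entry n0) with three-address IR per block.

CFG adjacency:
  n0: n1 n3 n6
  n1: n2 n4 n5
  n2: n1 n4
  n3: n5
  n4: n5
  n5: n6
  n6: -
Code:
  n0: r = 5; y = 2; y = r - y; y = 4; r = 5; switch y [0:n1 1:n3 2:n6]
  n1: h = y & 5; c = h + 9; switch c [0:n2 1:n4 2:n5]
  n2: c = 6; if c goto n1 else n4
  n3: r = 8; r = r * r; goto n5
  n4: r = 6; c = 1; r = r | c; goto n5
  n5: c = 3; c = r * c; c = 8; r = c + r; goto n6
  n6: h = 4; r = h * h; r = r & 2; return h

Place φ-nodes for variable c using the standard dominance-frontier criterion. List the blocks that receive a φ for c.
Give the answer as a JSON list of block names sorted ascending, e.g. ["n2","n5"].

idom tree: n1←n0 n2←n1 n3←n0 n4←n1 n5←n0 n6←n0
Dom at joins:
  n1: preds {n0,n2}: {n0} ∩ {n0,n1,n2} = {n0}; idom=n0
  n4: preds {n1,n2}: {n0,n1} ∩ {n0,n1,n2} = {n0,n1}; idom=n1
  n5: preds {n1,n3,n4}: {n0,n1} ∩ {n0,n3} ∩ {n0,n1,n4} = {n0}; idom=n0
  n6: preds {n0,n5}: {n0} ∩ {n0,n5} = {n0}; idom=n0

DF walk-up:
  n1←n0: walk · to n0
  n1←n2: walk n2→n1 to n0
  n4←n1: walk · to n1
  n4←n2: walk n2 to n1
  n5←n1: walk n1 to n0
  n5←n3: walk n3 to n0
  n5←n4: walk n4→n1 to n0
  n6←n0: walk · to n0
  n6←n5: walk n5 to n0
  DF(n0)=∅
  DF(n1)={n1,n5}
  DF(n2)={n1,n4}
  DF(n3)={n5}
  DF(n4)={n5}
  DF(n5)={n6}
  DF(n6)=∅

φ for c: defs {n1,n2,n4,n5}
  DF⁺ = {n1,n4,n5,n6}

Answer: ["n1", "n4", "n5", "n6"]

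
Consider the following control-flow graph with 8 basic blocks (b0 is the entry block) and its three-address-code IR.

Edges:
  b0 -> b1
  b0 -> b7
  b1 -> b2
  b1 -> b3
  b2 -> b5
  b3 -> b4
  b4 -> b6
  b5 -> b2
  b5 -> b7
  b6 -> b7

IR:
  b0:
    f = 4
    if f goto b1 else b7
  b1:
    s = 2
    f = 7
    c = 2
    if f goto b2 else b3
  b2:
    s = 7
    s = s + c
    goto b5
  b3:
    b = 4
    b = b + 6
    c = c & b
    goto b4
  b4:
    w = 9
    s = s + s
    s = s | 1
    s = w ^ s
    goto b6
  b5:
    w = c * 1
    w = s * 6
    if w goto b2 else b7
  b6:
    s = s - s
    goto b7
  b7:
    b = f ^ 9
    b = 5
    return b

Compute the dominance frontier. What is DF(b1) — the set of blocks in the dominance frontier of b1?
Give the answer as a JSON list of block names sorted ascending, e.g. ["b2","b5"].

idom tree: b1←b0 b2←b1 b3←b1 b4←b3 b5←b2 b6←b4 b7←b0
Join-block Dom:
  b2: preds {b1,b5}: {b0,b1} ∩ {b0,b1,b2,b5} = {b0,b1}; idom=b1
  b7: preds {b0,b5,b6}: {b0} ∩ {b0,b1,b2,b5} ∩ {b0,b1,b3,b4,b6} = {b0}; idom=b0

DF walk-up:
  join b2 pred b1: · stop@b1
  join b2 pred b5: b5→b2 stop@b1
  join b7 pred b0: · stop@b0
  join b7 pred b5: b5→b2→b1 stop@b0
  join b7 pred b6: b6→b4→b3→b1 stop@b0
  DF(b0)=∅
  DF(b1)={b7}
  DF(b2)={b2,b7}
  DF(b3)={b7}
  DF(b4)={b7}
  DF(b5)={b2,b7}
  DF(b6)={b7}
  DF(b7)=∅

DF(b1) = ["b7"]

Answer: ["b7"]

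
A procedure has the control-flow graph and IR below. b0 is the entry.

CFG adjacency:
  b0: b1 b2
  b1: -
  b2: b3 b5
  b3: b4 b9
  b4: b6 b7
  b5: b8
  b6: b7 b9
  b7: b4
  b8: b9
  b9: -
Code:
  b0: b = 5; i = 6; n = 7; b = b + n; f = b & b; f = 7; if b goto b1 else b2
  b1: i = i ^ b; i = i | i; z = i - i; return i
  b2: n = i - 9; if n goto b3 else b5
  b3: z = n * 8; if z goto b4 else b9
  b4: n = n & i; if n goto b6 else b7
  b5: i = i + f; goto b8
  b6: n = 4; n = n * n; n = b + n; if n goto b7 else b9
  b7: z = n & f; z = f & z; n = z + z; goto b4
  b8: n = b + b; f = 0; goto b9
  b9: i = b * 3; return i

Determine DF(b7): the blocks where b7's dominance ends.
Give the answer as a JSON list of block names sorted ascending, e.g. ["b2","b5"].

idom tree: b1←b0 b2←b0 b3←b2 b4←b3 b5←b2 b6←b4 b7←b4 b8←b5 b9←b2
Join-block Dom:
  b4: preds {b3,b7}: {b0,b2,b3} ∩ {b0,b2,b3,b4,b7} = {b0,b2,b3}; idom=b3
  b7: preds {b4,b6}: {b0,b2,b3,b4} ∩ {b0,b2,b3,b4,b6} = {b0,b2,b3,b4}; idom=b4
  b9: preds {b3,b6,b8}: {b0,b2,b3} ∩ {b0,b2,b3,b4,b6} ∩ {b0,b2,b5,b8} = {b0,b2}; idom=b2

Frontier:
  join b4 pred b3: · stop@b3
  join b4 pred b7: b7→b4 stop@b3
  join b7 pred b4: · stop@b4
  join b7 pred b6: b6 stop@b4
  join b9 pred b3: b3 stop@b2
  join b9 pred b6: b6→b4→b3 stop@b2
  join b9 pred b8: b8→b5 stop@b2
  DF(b0)=∅
  DF(b1)=∅
  DF(b2)=∅
  DF(b3)={b9}
  DF(b4)={b4,b9}
  DF(b5)={b9}
  DF(b6)={b7,b9}
  DF(b7)={b4}
  DF(b8)={b9}
  DF(b9)=∅

DF(b7) = ["b4"]

Answer: ["b4"]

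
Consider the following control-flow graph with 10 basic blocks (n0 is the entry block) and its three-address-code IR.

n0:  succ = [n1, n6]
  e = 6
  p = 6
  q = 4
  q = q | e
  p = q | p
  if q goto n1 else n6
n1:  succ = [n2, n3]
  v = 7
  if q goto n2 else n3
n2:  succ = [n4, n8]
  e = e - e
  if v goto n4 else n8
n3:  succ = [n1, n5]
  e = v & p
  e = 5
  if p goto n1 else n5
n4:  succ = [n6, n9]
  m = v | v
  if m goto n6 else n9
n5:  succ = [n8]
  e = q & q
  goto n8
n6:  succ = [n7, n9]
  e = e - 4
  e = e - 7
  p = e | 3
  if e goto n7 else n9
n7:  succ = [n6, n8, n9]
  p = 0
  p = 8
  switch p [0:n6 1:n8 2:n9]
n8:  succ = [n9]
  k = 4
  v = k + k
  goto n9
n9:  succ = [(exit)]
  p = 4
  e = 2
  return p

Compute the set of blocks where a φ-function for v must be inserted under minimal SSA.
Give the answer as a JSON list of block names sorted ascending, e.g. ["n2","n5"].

Answer: ["n1", "n6", "n8", "n9"]

Analysis:
idom tree: n1←n0 n2←n1 n3←n1 n4←n2 n5←n3 n6←n0 n7←n6 n8←n0 n9←n0
Dom∩ at merges:
  n1: preds {n0,n3}: {n0} ∩ {n0,n1,n3} = {n0}; idom=n0
  n6: preds {n0,n4,n7}: {n0} ∩ {n0,n1,n2,n4} ∩ {n0,n6,n7} = {n0}; idom=n0
  n8: preds {n2,n5,n7}: {n0,n1,n2} ∩ {n0,n1,n3,n5} ∩ {n0,n6,n7} = {n0}; idom=n0
  n9: preds {n4,n6,n7,n8}: {n0,n1,n2,n4} ∩ {n0,n6} ∩ {n0,n6,n7} ∩ {n0,n8} = {n0}; idom=n0

DF walk-up:
  n1←n0: walk · to n0
  n1←n3: walk n3→n1 to n0
  n6←n0: walk · to n0
  n6←n4: walk n4→n2→n1 to n0
  n6←n7: walk n7→n6 to n0
  n8←n2: walk n2→n1 to n0
  n8←n5: walk n5→n3→n1 to n0
  n8←n7: walk n7→n6 to n0
  n9←n4: walk n4→n2→n1 to n0
  n9←n6: walk n6 to n0
  n9←n7: walk n7→n6 to n0
  n9←n8: walk n8 to n0
  DF(n0)=∅
  DF(n1)={n1,n6,n8,n9}
  DF(n2)={n6,n8,n9}
  DF(n3)={n1,n8}
  DF(n4)={n6,n9}
  DF(n5)={n8}
  DF(n6)={n6,n8,n9}
  DF(n7)={n6,n8,n9}
  DF(n8)={n9}
  DF(n9)=∅

φ for v: defs {n1,n8}
  DF⁺ = {n1,n6,n8,n9}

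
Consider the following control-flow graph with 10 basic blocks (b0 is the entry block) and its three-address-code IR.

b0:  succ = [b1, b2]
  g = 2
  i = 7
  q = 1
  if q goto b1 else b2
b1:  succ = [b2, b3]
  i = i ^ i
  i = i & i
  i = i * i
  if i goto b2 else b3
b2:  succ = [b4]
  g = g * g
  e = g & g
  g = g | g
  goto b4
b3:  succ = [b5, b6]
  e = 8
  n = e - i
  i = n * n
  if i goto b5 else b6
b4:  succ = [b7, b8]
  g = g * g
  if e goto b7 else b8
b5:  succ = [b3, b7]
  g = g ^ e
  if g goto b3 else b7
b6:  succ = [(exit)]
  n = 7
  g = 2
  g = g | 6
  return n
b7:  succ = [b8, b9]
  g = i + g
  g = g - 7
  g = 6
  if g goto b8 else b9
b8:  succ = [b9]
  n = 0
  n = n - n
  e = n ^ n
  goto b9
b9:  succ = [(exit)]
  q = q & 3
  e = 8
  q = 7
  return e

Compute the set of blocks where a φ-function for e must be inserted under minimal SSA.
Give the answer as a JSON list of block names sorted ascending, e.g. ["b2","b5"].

Answer: ["b3", "b7", "b8", "b9"]

Working:
idom tree: b1←b0 b2←b0 b3←b1 b4←b2 b5←b3 b6←b3 b7←b0 b8←b0 b9←b0
Dom∩ at merges:
  b2: preds {b0,b1}: {b0} ∩ {b0,b1} = {b0}; idom=b0
  b3: preds {b1,b5}: {b0,b1} ∩ {b0,b1,b3,b5} = {b0,b1}; idom=b1
  b7: preds {b4,b5}: {b0,b2,b4} ∩ {b0,b1,b3,b5} = {b0}; idom=b0
  b8: preds {b4,b7}: {b0,b2,b4} ∩ {b0,b7} = {b0}; idom=b0
  b9: preds {b7,b8}: {b0,b7} ∩ {b0,b8} = {b0}; idom=b0

Frontier:
  b2←b0: walk · to b0
  b2←b1: walk b1 to b0
  b3←b1: walk · to b1
  b3←b5: walk b5→b3 to b1
  b7←b4: walk b4→b2 to b0
  b7←b5: walk b5→b3→b1 to b0
  b8←b4: walk b4→b2 to b0
  b8←b7: walk b7 to b0
  b9←b7: walk b7 to b0
  b9←b8: walk b8 to b0
  b0: DF=∅
  b1: DF={b2,b7}
  b2: DF={b7,b8}
  b3: DF={b3,b7}
  b4: DF={b7,b8}
  b5: DF={b3,b7}
  b6: DF=∅
  b7: DF={b8,b9}
  b8: DF={b9}
  b9: DF=∅

φ for e: defs {b2,b3,b8,b9}
  DF⁺ = {b3,b7,b8,b9}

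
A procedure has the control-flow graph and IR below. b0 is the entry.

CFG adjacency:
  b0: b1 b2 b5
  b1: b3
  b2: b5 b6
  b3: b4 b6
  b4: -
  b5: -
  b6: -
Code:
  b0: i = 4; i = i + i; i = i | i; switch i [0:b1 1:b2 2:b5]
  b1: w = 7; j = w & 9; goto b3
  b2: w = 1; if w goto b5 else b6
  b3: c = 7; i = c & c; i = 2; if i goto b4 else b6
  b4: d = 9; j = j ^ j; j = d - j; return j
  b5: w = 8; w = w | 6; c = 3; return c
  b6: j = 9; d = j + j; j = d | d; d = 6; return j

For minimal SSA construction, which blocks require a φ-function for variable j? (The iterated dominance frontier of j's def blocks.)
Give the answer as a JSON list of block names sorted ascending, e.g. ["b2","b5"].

idom tree: b1←b0 b2←b0 b3←b1 b4←b3 b5←b0 b6←b0
Dom at joins:
  b5: preds {b0,b2}: {b0} ∩ {b0,b2} = {b0}; idom=b0
  b6: preds {b2,b3}: {b0,b2} ∩ {b0,b1,b3} = {b0}; idom=b0

DF derivation:
  b5←b0: walk · to b0
  b5←b2: walk b2 to b0
  b6←b2: walk b2 to b0
  b6←b3: walk b3→b1 to b0
  b0 → ∅
  b1 → {b6}
  b2 → {b5,b6}
  b3 → {b6}
  b4 → ∅
  b5 → ∅
  b6 → ∅

φ for j: defs {b1,b4,b6}
  DF⁺ = {b6}

Answer: ["b6"]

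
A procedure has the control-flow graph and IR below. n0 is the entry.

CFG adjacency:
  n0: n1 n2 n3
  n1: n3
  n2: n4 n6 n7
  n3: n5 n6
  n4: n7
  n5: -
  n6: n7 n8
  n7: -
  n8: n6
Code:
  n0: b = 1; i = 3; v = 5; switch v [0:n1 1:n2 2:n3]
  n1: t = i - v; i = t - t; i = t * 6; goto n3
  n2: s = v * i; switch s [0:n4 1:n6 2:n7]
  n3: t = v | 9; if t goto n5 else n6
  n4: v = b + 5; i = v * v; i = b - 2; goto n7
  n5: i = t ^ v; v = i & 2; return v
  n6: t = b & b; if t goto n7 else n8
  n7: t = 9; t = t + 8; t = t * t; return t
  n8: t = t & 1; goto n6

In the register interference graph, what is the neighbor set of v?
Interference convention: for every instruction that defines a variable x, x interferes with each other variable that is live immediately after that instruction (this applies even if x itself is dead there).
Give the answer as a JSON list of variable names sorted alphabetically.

Answer: ["b", "i", "t"]

Working:
def/use:
  n0: {b,i,v} / ∅
  n1: {i,t} / {i,v}
  n2: {s} / {i,v}
  n3: {t} / {v}
  n4: {i,v} / {b}
  n5: {i,v} / {t,v}
  n6: {t} / {b}
  n7: {t} / ∅
  n8: {t} / {t}

Live sets:
  n0: in=∅ out={b,i,v}
  n1: in={b,i,v} out={b,v}
  n2: in={b,i,v} out={b}
  n3: in={b,v} out={b,t,v}
  n4: in={b} out=∅
  n5: in={t,v} out=∅
  n6: in={b} out={b,t}
  n7: in=∅ out=∅
  n8: in={b,t} out={b}

Interference:
  b — {i,s,t,v}
  i — {b,t,v}
  s — {b}
  t — {b,i,v}
  v — {b,i,t}

N(v) = ["b", "i", "t"]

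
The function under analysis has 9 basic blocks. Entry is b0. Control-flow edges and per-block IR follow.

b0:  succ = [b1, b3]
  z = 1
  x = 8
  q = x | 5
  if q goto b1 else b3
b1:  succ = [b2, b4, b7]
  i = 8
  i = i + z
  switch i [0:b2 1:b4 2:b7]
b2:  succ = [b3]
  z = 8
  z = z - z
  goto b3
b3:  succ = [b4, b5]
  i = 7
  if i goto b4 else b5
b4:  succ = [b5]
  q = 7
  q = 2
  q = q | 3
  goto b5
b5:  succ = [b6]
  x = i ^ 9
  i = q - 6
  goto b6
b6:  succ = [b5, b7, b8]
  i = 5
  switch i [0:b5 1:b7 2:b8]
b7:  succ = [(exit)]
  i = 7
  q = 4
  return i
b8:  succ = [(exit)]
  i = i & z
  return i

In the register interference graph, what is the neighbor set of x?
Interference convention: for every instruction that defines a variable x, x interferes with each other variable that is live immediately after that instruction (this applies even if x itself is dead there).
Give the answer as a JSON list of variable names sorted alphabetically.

Per-block:
  b0: def={q,x,z} ue=∅
  b1: def={i} ue={z}
  b2: def={z} ue=∅
  b3: def={i} ue=∅
  b4: def={q} ue=∅
  b5: def={i,x} ue={i,q}
  b6: def={i} ue=∅
  b7: def={i,q} ue=∅
  b8: def={i} ue={i,z}

Live sets:
  b0: in=∅ out={q,z}
  b1: in={q,z} out={i,q,z}
  b2: in={q} out={q,z}
  b3: in={q,z} out={i,q,z}
  b4: in={i,z} out={i,q,z}
  b5: in={i,q,z} out={q,z}
  b6: in={q,z} out={i,q,z}
  b7: in=∅ out=∅
  b8: in={i,z} out=∅

Interference:
  i — {q,z}
  q — {i,x,z}
  x — {q,z}
  z — {i,q,x}

N(x) = ["q", "z"]

Answer: ["q", "z"]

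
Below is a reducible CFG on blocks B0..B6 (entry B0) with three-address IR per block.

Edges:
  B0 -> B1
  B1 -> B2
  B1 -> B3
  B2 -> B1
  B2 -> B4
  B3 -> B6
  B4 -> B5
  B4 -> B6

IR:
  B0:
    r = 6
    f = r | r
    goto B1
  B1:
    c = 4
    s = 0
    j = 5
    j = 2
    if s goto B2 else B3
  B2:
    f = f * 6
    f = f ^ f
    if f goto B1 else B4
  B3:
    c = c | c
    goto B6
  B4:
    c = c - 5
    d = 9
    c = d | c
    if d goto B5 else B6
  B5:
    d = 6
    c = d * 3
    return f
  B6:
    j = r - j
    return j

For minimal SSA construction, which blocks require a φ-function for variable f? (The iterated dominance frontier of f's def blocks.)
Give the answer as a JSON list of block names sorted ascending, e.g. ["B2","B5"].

idom tree: B1←B0 B2←B1 B3←B1 B4←B2 B5←B4 B6←B1
Dom∩ at merges:
  B1: preds {B0,B2}: {B0} ∩ {B0,B1,B2} = {B0}; idom=B0
  B6: preds {B3,B4}: {B0,B1,B3} ∩ {B0,B1,B2,B4} = {B0,B1}; idom=B1

DF walk-up:
  B1←B0: walk · to B0
  B1←B2: walk B2→B1 to B0
  B6←B3: walk B3 to B1
  B6←B4: walk B4→B2 to B1
  B0 → ∅
  B1 → {B1}
  B2 → {B1,B6}
  B3 → {B6}
  B4 → {B6}
  B5 → ∅
  B6 → ∅

φ for f: defs {B0,B2}
  DF⁺ = {B1,B6}

Answer: ["B1", "B6"]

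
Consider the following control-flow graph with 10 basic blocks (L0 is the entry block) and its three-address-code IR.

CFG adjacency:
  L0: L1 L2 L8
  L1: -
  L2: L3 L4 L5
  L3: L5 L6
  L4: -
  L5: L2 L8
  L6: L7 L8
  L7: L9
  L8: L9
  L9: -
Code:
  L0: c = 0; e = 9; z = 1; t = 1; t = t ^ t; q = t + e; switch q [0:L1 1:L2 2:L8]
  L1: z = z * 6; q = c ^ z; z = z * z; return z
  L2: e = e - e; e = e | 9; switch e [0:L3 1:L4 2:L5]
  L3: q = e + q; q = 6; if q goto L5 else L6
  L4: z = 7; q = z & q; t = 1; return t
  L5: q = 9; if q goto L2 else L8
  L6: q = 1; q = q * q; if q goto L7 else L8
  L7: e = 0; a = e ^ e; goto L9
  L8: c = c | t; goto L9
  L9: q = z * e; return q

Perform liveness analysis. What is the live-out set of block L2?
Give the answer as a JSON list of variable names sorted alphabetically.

def/use:
  L0: def={c,e,q,t,z} ue=∅
  L1: def={q,z} ue={c,z}
  L2: def={e} ue={e}
  L3: def={q} ue={e,q}
  L4: def={q,t,z} ue={q}
  L5: def={q} ue=∅
  L6: def={q} ue=∅
  L7: def={a,e} ue=∅
  L8: def={c} ue={c,t}
  L9: def={q} ue={e,z}

Live sets:
  live L0: ∅→{c,e,q,t,z}
  live L1: {c,z}→∅
  live L2: {c,e,q,t,z}→{c,e,q,t,z}
  live L3: {c,e,q,t,z}→{c,e,t,z}
  live L4: {q}→∅
  live L5: {c,e,t,z}→{c,e,q,t,z}
  live L6: {c,e,t,z}→{c,e,t,z}
  live L7: {z}→{e,z}
  live L8: {c,e,t,z}→{e,z}
  live L9: {e,z}→∅

live-out(L2) = ["c", "e", "q", "t", "z"]

Answer: ["c", "e", "q", "t", "z"]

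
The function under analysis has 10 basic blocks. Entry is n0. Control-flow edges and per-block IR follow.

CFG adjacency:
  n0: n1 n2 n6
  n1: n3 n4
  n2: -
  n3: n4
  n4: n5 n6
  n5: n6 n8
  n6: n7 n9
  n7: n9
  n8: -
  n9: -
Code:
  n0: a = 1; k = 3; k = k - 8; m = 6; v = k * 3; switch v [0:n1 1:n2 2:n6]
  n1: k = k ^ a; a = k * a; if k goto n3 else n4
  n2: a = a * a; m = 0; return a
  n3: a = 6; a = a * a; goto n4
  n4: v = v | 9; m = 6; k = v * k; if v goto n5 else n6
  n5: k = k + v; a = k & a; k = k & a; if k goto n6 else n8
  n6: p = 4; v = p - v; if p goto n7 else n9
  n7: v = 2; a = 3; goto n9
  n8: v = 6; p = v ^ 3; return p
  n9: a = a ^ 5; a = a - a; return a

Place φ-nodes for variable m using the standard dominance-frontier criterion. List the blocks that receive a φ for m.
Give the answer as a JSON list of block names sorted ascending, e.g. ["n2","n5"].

Answer: ["n6"]

Analysis:
idom tree: n1←n0 n2←n0 n3←n1 n4←n1 n5←n4 n6←n0 n7←n6 n8←n5 n9←n6
Dom∩ at merges:
  n4: preds {n1,n3}: {n0,n1} ∩ {n0,n1,n3} = {n0,n1}; idom=n1
  n6: preds {n0,n4,n5}: {n0} ∩ {n0,n1,n4} ∩ {n0,n1,n4,n5} = {n0}; idom=n0
  n9: preds {n6,n7}: {n0,n6} ∩ {n0,n6,n7} = {n0,n6}; idom=n6

DF walk-up:
  n4←n1: walk · to n1
  n4←n3: walk n3 to n1
  n6←n0: walk · to n0
  n6←n4: walk n4→n1 to n0
  n6←n5: walk n5→n4→n1 to n0
  n9←n6: walk · to n6
  n9←n7: walk n7 to n6
  n0: DF=∅
  n1: DF={n6}
  n2: DF=∅
  n3: DF={n4}
  n4: DF={n6}
  n5: DF={n6}
  n6: DF=∅
  n7: DF={n9}
  n8: DF=∅
  n9: DF=∅

φ for m: defs {n0,n2,n4}
  DF⁺ = {n6}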